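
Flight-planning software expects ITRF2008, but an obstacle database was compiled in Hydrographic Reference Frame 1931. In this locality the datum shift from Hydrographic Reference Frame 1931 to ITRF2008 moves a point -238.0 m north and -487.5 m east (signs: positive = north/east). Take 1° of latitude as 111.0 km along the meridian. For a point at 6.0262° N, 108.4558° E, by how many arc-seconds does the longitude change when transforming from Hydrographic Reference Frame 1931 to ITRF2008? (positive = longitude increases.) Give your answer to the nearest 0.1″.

At latitude 6.0262°, cos φ = 0.994474.
1° of longitude at this latitude = 111.0 × cos φ = 110.39 km, so Δλ = -487.5 / 110386.6 = -0.0044163° = -15.899″.

Δλ = -15.9″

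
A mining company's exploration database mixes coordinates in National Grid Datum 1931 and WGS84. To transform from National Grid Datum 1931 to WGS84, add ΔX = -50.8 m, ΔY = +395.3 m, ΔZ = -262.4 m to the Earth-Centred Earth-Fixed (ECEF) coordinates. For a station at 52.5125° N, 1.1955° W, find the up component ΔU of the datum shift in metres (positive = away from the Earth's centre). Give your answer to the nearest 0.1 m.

At φ = 52.5125°, λ = -1.1955°: sin φ = 0.793486, cos φ = 0.608588, sin λ = -0.020864, cos λ = 0.999782.
ΔU = cos φ cos λ·ΔX + cos φ sin λ·ΔY + sin φ·ΔZ = (0.608588)(0.999782)(-50.8) + (0.608588)(-0.020864)(395.3) + (0.793486)(-262.4) = -244.14 m.

ΔU = -244.1 m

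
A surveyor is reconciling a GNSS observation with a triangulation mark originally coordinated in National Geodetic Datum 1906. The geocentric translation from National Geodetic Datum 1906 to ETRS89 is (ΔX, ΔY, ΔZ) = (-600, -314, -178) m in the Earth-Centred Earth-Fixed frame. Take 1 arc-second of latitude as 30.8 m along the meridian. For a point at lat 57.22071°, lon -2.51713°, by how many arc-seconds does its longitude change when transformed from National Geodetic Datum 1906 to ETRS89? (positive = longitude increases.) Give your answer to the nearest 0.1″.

sin φ = 0.840762, cos φ = 0.541404, sin λ = -0.043918, cos λ = 0.999035.
East component: ΔE = −sin λ·ΔX + cos λ·ΔY = −(-0.043918)(-600) + (0.999035)(-314) = -340.05 m.
1° of latitude spans 3600 × 30.80 = 110880 m; at latitude φ, 1° of longitude spans that × cos φ = 60030.9 m, so Δλ = -340.05 / 60030.9 × 3600 = -20.392″.

Δλ = -20.4″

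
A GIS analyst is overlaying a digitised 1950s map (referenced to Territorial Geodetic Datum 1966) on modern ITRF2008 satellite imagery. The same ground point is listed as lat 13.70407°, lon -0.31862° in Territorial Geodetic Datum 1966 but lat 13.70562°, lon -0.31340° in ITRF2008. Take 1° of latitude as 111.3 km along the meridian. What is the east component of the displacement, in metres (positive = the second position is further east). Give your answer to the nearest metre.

ΔE = 564 m

Δφ = 13.70562° − 13.70407° = +0.00155°; Δλ = -0.31340° − -0.31862° = +0.00522°.
ΔN = Δφ × 111300 = 172.5 m; ΔE = Δλ × 111300 × cos(13.70407°) = +0.00522 × 111300 × 0.971532 = 564.4 m.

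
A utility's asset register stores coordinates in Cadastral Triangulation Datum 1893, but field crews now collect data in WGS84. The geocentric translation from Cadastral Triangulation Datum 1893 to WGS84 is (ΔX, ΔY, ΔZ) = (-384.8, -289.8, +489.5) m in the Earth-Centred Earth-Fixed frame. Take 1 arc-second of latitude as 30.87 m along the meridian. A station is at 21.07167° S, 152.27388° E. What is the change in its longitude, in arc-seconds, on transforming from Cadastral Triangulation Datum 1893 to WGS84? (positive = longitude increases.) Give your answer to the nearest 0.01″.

sin φ = -0.359535, cos φ = 0.933131, sin λ = 0.465246, cos λ = -0.885182.
East component: ΔE = −sin λ·ΔX + cos λ·ΔY = −(0.465246)(-384.8) + (-0.885182)(-289.8) = 435.55 m.
1° of latitude spans 3600 × 30.87 = 111132 m; at latitude φ, 1° of longitude spans that × cos φ = 103700.8 m, so Δλ = 435.55 / 103700.8 × 3600 = 15.120″.

Δλ = 15.12″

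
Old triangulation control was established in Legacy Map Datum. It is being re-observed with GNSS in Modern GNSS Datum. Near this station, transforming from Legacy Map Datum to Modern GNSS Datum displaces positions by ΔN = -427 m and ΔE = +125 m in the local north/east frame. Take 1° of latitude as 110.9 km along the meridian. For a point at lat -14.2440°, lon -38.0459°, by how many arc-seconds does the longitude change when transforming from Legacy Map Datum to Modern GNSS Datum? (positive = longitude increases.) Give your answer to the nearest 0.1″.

Δλ = 4.2″

At latitude -14.2440°, cos φ = 0.969257.
1° of longitude at this latitude = 110.9 × cos φ = 107.49 km, so Δλ = 125.0 / 107490.6 = 0.0011629° = 4.186″.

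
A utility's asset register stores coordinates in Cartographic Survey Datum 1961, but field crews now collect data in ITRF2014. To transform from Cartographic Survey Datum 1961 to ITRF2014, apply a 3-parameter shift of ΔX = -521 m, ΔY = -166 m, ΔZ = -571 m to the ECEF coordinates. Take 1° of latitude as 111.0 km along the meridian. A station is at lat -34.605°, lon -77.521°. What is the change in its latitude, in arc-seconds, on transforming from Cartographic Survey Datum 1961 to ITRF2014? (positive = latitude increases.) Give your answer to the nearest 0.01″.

Δφ = -14.33″

sin φ = -0.567916, cos φ = 0.823087, sin λ = -0.976375, cos λ = 0.216082.
North component: ΔN = −sin φ cos λ·ΔX − sin φ sin λ·ΔY + cos φ·ΔZ = −(-0.567916)(0.216082)(-521) − (-0.567916)(-0.976375)(-166) + (0.823087)(-571) = -441.87 m.
1° of latitude spans 111000 m, so Δφ = -441.87 / 111000 × 3600 = -14.331″.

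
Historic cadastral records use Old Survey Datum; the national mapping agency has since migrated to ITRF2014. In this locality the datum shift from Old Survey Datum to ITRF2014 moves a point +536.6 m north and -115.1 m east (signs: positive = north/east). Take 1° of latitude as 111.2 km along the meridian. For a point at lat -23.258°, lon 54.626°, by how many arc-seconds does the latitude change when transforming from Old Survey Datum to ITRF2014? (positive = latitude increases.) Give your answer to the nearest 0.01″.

Δφ = 17.37″

1° of latitude = 111.2 km, so Δφ = 536.6 / 111200 = 0.0048255° = 17.372″.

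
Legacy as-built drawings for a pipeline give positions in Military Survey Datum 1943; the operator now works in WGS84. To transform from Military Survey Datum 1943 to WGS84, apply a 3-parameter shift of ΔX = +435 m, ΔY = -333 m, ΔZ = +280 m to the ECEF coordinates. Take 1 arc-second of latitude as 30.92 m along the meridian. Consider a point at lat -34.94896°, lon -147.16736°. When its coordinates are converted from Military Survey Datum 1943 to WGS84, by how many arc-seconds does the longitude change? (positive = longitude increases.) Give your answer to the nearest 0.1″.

Δλ = 20.3″

sin φ = -0.572846, cos φ = 0.819663, sin λ = -0.542187, cos λ = -0.840258.
East component: ΔE = −sin λ·ΔX + cos λ·ΔY = −(-0.542187)(435) + (-0.840258)(-333) = 515.66 m.
1° of latitude spans 3600 × 30.92 = 111312 m; at latitude φ, 1° of longitude spans that × cos φ = 91238.3 m, so Δλ = 515.66 / 91238.3 × 3600 = 20.346″.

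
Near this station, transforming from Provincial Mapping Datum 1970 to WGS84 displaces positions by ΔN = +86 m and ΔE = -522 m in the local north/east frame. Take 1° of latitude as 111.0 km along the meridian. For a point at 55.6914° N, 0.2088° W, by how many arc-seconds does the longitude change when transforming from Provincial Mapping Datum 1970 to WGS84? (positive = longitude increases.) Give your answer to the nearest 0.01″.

Δλ = -30.04″

At latitude 55.6914°, cos φ = 0.563650.
1° of longitude at this latitude = 111.0 × cos φ = 62.57 km, so Δλ = -522.0 / 62565.2 = -0.0083433° = -30.036″.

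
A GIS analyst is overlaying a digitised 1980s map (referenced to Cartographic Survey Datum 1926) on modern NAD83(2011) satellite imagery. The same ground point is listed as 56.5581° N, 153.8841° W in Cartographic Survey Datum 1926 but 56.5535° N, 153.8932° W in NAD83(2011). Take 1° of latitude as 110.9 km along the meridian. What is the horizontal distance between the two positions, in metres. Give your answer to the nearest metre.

Δφ = 56.5535° − 56.5581° = -0.0046°; Δλ = -153.8932° − -153.8841° = -0.0091°.
ΔN = Δφ × 110900 = -510.1 m; ΔE = Δλ × 110900 × cos(56.5581°) = -0.0091 × 110900 × 0.551091 = -556.2 m.
Distance = √(ΔE² + ΔN²) = √((-556.2)² + (-510.1)²) = 754.7 m.

755 m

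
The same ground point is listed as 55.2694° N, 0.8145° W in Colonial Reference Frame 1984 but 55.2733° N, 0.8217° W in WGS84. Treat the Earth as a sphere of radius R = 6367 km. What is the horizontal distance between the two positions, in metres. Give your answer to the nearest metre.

Δφ = 55.2733° − 55.2694° = +0.0039°; Δλ = -0.8217° − -0.8145° = -0.0072°.
1° along a meridian = πR/180 = 111125 m.
ΔN = Δφ × 111125 = 433.4 m; ΔE = Δλ × 111125 × cos(55.2694°) = -0.0072 × 111125 × 0.569719 = -455.8 m.
Distance = √(ΔE² + ΔN²) = √((-455.8)² + 433.4²) = 629.0 m.

629 m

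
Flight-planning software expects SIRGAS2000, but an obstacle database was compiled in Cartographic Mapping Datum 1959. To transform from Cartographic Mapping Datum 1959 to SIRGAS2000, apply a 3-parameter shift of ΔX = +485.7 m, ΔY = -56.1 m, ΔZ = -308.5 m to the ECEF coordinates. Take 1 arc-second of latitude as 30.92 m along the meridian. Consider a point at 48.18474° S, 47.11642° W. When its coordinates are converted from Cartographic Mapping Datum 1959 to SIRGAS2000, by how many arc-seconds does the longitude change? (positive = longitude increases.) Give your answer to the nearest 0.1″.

sin φ = -0.745298, cos φ = 0.666731, sin λ = -0.732738, cos λ = 0.680511.
East component: ΔE = −sin λ·ΔX + cos λ·ΔY = −(-0.732738)(485.7) + (0.680511)(-56.1) = 317.71 m.
1° of latitude spans 3600 × 30.92 = 111312 m; at latitude φ, 1° of longitude spans that × cos φ = 74215.2 m, so Δλ = 317.71 / 74215.2 × 3600 = 15.412″.

Δλ = 15.4″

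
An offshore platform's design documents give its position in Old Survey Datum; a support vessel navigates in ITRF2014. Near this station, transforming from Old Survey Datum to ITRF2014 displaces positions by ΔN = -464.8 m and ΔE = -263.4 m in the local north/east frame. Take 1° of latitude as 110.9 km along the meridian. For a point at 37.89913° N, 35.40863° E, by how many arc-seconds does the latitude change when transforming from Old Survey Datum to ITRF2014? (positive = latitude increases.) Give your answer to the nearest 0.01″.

Δφ = -15.09″

1° of latitude = 110.9 km, so Δφ = -464.8 / 110900 = -0.0041912° = -15.088″.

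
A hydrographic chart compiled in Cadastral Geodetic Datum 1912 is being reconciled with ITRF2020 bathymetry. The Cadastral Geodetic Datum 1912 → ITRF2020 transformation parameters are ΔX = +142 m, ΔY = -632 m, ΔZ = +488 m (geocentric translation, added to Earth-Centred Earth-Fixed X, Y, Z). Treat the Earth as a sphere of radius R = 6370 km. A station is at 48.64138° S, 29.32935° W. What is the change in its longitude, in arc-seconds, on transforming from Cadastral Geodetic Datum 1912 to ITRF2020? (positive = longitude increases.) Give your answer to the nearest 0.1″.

sin φ = -0.750588, cos φ = 0.660770, sin λ = -0.489829, cos λ = 0.871818.
East component: ΔE = −sin λ·ΔX + cos λ·ΔY = −(-0.489829)(142) + (0.871818)(-632) = -481.43 m.
1° of latitude spans πR/180 = 111177 m; at latitude φ, 1° of longitude spans that × cos φ = 73462.7 m, so Δλ = -481.43 / 73462.7 × 3600 = -23.592″.

Δλ = -23.6″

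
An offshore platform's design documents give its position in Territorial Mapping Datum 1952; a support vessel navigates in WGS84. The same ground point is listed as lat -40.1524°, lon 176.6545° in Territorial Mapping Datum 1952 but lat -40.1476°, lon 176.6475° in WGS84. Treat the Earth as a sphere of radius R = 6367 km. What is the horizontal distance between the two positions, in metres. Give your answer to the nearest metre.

799 m

Δφ = -40.1476° − -40.1524° = +0.0048°; Δλ = 176.6475° − 176.6545° = -0.0070°.
1° along a meridian = πR/180 = 111125 m.
ΔN = Δφ × 111125 = 533.4 m; ΔE = Δλ × 111125 × cos(-40.1524°) = -0.0070 × 111125 × 0.764332 = -594.6 m.
Distance = √(ΔE² + ΔN²) = √((-594.6)² + 533.4²) = 798.8 m.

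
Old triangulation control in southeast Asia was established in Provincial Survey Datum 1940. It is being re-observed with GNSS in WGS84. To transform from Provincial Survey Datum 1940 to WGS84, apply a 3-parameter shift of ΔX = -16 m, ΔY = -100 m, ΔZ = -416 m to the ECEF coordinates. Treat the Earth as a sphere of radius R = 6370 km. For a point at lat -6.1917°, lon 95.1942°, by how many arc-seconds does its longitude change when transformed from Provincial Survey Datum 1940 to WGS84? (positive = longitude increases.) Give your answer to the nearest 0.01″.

sin φ = -0.107855, cos φ = 0.994167, sin λ = 0.995894, cos λ = -0.090532.
East component: ΔE = −sin λ·ΔX + cos λ·ΔY = −(0.995894)(-16) + (-0.090532)(-100) = 24.99 m.
1° of latitude spans πR/180 = 111177 m; at latitude φ, 1° of longitude spans that × cos φ = 110528.9 m, so Δλ = 24.99 / 110528.9 × 3600 = 0.814″.

Δλ = 0.81″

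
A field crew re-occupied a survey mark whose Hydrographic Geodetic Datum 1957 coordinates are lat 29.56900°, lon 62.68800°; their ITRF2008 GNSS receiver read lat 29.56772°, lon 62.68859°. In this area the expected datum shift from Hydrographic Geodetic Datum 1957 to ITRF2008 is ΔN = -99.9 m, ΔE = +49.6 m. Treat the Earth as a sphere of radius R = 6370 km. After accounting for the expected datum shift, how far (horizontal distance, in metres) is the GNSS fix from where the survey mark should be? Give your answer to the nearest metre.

43 m

Observed coordinate differences: Δφ = -0.00128°, Δλ = +0.00059°.
Converting to metres (1° lat = 111177 m, cos φ = 0.869762): observed ΔN = -142.3 m, observed ΔE = 57.1 m.
Subtracting the expected shift leaves a residual of -142.3 − (-99.9) = -42.4 m north and 57.1 − (49.6) = 7.5 m east.
Residual distance = √((-42.4)² + 7.5²) = 43.1 m.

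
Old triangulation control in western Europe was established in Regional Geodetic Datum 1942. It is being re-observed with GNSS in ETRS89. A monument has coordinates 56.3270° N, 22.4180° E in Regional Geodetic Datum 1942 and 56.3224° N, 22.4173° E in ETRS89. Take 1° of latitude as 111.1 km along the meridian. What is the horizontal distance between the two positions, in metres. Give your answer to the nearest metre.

Δφ = 56.3224° − 56.3270° = -0.0046°; Δλ = 22.4173° − 22.4180° = -0.0007°.
ΔN = Δφ × 111100 = -511.1 m; ΔE = Δλ × 111100 × cos(56.3270°) = -0.0007 × 111100 × 0.554452 = -43.1 m.
Distance = √(ΔE² + ΔN²) = √((-43.1)² + (-511.1)²) = 512.9 m.

513 m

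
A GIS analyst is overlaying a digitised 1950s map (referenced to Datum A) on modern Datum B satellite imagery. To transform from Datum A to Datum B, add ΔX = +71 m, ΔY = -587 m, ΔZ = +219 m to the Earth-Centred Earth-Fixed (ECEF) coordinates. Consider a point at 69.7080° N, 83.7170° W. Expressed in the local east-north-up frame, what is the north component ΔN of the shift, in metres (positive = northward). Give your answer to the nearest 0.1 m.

At φ = 69.7080°, λ = -83.7170°: sin φ = 0.937937, cos φ = 0.346805, sin λ = -0.993993, cos λ = 0.109439.
ΔN = −sin φ cos λ·ΔX − sin φ sin λ·ΔY + cos φ·ΔZ = −(0.937937)(0.109439)(71) − (0.937937)(-0.993993)(-587) + (0.346805)(219) = -478.60 m.

ΔN = -478.6 m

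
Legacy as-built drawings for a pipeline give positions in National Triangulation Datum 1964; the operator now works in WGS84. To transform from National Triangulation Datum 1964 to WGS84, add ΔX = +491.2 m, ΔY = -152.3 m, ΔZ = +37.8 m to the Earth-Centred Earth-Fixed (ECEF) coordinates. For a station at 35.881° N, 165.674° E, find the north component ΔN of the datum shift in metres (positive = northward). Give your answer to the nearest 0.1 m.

The local north axis is (−sin φ cos λ, −sin φ sin λ, cos φ), giving ΔN = 278.942 + 22.087 + 30.627 = 331.66 m.

ΔN = 331.7 m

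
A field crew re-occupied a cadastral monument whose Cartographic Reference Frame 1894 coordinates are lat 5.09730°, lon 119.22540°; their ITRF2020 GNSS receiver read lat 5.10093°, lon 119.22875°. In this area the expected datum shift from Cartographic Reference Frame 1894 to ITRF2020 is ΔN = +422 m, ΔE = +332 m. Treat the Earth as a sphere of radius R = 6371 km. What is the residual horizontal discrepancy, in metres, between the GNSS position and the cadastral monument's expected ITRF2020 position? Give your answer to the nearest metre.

Observed coordinate differences: Δφ = +0.00363°, Δλ = +0.00335°.
Converting to metres (1° lat = 111195 m, cos φ = 0.996045): observed ΔN = 403.6 m, observed ΔE = 371.0 m.
Subtracting the expected shift leaves a residual of 403.6 − (422) = -18.4 m north and 371.0 − (332) = 39.0 m east.
Residual distance = √((-18.4)² + 39.0²) = 43.1 m.

43 m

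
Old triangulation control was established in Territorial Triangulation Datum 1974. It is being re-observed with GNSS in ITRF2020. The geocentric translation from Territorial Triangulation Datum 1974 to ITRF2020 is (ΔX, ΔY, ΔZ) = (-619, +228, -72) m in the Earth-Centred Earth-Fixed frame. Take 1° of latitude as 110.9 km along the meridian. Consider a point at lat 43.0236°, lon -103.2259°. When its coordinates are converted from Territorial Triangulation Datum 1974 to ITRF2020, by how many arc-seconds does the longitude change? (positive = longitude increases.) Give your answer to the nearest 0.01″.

Δλ = -29.07″

sin φ = 0.682300, cos φ = 0.731073, sin λ = -0.973476, cos λ = -0.228791.
East component: ΔE = −sin λ·ΔX + cos λ·ΔY = −(-0.973476)(-619) + (-0.228791)(228) = -654.75 m.
1° of latitude spans 110900 m; at latitude φ, 1° of longitude spans that × cos φ = 81076.0 m, so Δλ = -654.75 / 81076.0 × 3600 = -29.073″.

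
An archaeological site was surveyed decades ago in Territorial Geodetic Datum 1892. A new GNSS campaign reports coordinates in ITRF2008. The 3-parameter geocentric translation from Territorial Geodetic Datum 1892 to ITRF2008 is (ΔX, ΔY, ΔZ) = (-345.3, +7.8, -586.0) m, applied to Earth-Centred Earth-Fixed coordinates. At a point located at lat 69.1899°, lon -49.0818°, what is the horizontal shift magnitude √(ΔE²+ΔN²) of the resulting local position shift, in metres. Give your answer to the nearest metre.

The local east axis at (φ, λ) is (−sin λ, cos λ, 0), so ΔE = −sin(-49.0818°)·(-345.3) + cos(-49.0818°)·7.8 = -255.82 m.
The local north axis is (−sin φ cos λ, −sin φ sin λ, cos φ), giving ΔN = 211.411 + 5.510 − 208.189 = 8.73 m.
Horizontal magnitude = √(ΔE² + ΔN²) = √((-255.82)² + 8.73²) = 255.96 m.

256 m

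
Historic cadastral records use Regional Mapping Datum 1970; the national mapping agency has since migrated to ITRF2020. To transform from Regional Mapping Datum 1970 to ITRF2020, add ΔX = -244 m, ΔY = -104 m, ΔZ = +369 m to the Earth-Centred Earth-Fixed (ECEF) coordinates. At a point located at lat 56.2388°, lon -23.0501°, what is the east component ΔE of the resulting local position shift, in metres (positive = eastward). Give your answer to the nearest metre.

ΔE = -191 m

The local east axis at (φ, λ) is (−sin λ, cos λ, 0), so ΔE = −sin(-23.0501°)·(-244) + cos(-23.0501°)·(-104) = -191.23 m.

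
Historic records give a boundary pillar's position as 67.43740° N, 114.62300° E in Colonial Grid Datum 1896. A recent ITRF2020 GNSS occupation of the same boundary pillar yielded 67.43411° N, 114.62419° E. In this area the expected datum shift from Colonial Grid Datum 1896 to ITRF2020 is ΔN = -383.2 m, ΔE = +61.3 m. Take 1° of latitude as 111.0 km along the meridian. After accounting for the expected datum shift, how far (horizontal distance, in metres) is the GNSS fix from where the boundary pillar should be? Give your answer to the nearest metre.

21 m

Observed coordinate differences: Δφ = -0.00329°, Δλ = +0.00119°.
Converting to metres (1° lat = 111000 m, cos φ = 0.383693): observed ΔN = -365.2 m, observed ΔE = 50.7 m.
Subtracting the expected shift leaves a residual of -365.2 − (-383.2) = 18.0 m north and 50.7 − (61.3) = -10.6 m east.
Residual distance = √(18.0² + (-10.6)²) = 20.9 m.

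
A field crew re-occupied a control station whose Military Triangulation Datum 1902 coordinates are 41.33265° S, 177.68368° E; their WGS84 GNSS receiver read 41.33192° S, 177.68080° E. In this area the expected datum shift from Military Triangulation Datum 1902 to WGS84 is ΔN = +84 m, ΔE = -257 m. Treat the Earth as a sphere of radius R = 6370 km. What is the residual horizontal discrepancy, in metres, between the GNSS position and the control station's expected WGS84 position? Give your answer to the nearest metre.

Observed coordinate differences: Δφ = +0.00073°, Δλ = -0.00288°.
Converting to metres (1° lat = 111177 m, cos φ = 0.750888): observed ΔN = 81.2 m, observed ΔE = -240.4 m.
Subtracting the expected shift leaves a residual of 81.2 − (84) = -2.8 m north and -240.4 − (-257) = 16.6 m east.
Residual distance = √((-2.8)² + 16.6²) = 16.8 m.

17 m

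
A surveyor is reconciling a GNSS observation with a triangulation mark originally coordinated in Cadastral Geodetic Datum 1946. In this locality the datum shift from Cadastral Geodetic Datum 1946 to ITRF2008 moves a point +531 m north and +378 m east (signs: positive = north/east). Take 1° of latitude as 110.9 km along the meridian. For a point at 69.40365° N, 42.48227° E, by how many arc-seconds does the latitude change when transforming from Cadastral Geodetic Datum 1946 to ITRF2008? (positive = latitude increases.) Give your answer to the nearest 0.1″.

1° of latitude = 110.9 km, so Δφ = 531.0 / 110900 = 0.0047881° = 17.237″.

Δφ = 17.2″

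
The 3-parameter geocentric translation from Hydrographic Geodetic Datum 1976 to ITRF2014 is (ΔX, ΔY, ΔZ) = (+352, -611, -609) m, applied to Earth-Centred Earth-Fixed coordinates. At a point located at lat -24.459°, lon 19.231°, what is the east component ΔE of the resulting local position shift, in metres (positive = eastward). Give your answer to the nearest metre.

ΔE = -693 m

At φ = -24.459°, λ = 19.231°: sin φ = -0.414042, cos φ = 0.910258, sin λ = 0.329378, cos λ = 0.944198.
ΔE = −sin λ·ΔX + cos λ·ΔY = −(0.329378)·(352) + (0.944198)·(-611) = -692.85 m.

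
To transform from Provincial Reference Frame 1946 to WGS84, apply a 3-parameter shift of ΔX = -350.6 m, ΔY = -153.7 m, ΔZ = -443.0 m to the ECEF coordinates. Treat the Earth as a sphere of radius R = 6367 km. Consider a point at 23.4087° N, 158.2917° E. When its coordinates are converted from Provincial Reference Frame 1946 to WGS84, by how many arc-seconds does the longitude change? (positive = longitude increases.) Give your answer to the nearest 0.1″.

sin φ = 0.397287, cos φ = 0.917694, sin λ = 0.369881, cos λ = -0.929079.
East component: ΔE = −sin λ·ΔX + cos λ·ΔY = −(0.369881)(-350.6) + (-0.929079)(-153.7) = 272.48 m.
1° of latitude spans πR/180 = 111125 m; at latitude φ, 1° of longitude spans that × cos φ = 101978.9 m, so Δλ = 272.48 / 101978.9 × 3600 = 9.619″.

Δλ = 9.6″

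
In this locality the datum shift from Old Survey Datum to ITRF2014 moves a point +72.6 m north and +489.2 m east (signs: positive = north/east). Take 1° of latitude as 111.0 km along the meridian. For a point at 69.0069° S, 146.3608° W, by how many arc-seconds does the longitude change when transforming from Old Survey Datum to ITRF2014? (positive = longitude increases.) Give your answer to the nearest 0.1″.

Δλ = 44.3″

At latitude -69.0069°, cos φ = 0.358256.
1° of longitude at this latitude = 111.0 × cos φ = 39.77 km, so Δλ = 489.2 / 39766.4 = 0.0123019° = 44.287″.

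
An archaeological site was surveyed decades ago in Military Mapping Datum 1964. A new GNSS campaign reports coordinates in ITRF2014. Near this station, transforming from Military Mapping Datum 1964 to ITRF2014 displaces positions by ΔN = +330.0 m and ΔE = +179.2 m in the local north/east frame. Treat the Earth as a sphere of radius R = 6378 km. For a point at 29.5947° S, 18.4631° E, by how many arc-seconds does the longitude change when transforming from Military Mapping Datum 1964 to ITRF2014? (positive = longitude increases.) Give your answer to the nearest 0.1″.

At latitude -29.5947°, cos φ = 0.869541.
One radian of longitude at latitude φ spans R cos φ, so Δλ = ΔE / (R cos φ) = 179.2 / (6378000 × 0.869541) = 3.2312e-05 rad = 6.665″.

Δλ = 6.7″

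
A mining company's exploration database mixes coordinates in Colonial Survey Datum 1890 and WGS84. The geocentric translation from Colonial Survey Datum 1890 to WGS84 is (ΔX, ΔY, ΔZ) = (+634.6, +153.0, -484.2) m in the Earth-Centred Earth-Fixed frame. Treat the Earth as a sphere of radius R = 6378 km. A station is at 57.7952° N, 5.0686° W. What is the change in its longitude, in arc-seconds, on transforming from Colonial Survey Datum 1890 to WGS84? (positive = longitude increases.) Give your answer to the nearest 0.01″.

Δλ = 12.65″

sin φ = 0.846149, cos φ = 0.532947, sin λ = -0.088348, cos λ = 0.996090.
East component: ΔE = −sin λ·ΔX + cos λ·ΔY = −(-0.088348)(634.6) + (0.996090)(153.0) = 208.47 m.
1° of latitude spans πR/180 = 111317 m; at latitude φ, 1° of longitude spans that × cos φ = 59326.1 m, so Δλ = 208.47 / 59326.1 × 3600 = 12.650″.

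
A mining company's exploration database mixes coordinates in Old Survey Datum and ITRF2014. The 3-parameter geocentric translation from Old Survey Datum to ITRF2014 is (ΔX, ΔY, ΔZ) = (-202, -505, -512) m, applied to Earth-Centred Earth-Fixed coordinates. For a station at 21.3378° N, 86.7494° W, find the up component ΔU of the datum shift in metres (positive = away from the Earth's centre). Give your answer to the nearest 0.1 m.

At φ = 21.3378°, λ = -86.7494°: sin φ = 0.363866, cos φ = 0.931451, sin λ = -0.998391, cos λ = 0.056703.
ΔU = cos φ cos λ·ΔX + cos φ sin λ·ΔY + sin φ·ΔZ = (0.931451)(0.056703)(-202) + (0.931451)(-0.998391)(-505) + (0.363866)(-512) = 272.66 m.

ΔU = 272.7 m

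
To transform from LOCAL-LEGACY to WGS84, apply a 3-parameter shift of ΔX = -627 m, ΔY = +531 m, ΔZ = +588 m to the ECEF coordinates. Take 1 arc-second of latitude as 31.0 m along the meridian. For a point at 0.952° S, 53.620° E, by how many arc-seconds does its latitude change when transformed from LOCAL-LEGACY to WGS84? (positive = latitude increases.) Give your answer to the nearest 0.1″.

sin φ = -0.016615, cos φ = 0.999862, sin λ = 0.805101, cos λ = 0.593138.
North component: ΔN = −sin φ cos λ·ΔX − sin φ sin λ·ΔY + cos φ·ΔZ = −(-0.016615)(0.593138)(-627) − (-0.016615)(0.805101)(531) + (0.999862)(588) = 588.84 m.
1° of latitude spans 3600 × 31.00 = 111600 m, so Δφ = 588.84 / 111600 × 3600 = 18.995″.

Δφ = 19.0″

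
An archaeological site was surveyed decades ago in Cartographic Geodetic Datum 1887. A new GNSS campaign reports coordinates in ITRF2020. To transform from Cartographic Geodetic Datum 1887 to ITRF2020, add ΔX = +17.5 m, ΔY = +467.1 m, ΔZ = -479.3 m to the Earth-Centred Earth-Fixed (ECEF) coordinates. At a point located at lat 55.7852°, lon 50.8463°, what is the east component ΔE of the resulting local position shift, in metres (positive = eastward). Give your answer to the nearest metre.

ΔE = 281 m

The local east axis at (φ, λ) is (−sin λ, cos λ, 0), so ΔE = −sin(50.8463°)·17.5 + cos(50.8463°)·467.1 = 281.36 m.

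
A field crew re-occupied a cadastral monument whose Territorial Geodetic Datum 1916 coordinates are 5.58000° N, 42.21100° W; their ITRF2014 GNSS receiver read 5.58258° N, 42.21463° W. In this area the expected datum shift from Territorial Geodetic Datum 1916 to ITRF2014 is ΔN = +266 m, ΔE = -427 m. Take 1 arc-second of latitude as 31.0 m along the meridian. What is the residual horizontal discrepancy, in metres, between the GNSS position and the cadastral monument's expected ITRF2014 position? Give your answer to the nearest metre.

Observed coordinate differences: Δφ = +0.00258°, Δλ = -0.00363°.
Converting to metres (1° lat = 111600 m, cos φ = 0.995261): observed ΔN = 287.9 m, observed ΔE = -403.2 m.
Subtracting the expected shift leaves a residual of 287.9 − (266) = 21.9 m north and -403.2 − (-427) = 23.8 m east.
Residual distance = √(21.9² + 23.8²) = 32.4 m.

32 m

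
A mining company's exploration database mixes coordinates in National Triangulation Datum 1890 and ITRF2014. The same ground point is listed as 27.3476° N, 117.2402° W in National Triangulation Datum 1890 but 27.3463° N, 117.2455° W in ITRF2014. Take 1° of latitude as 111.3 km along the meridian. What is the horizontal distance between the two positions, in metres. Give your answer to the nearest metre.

544 m

Δφ = 27.3463° − 27.3476° = -0.0013°; Δλ = -117.2455° − -117.2402° = -0.0053°.
ΔN = Δφ × 111300 = -144.7 m; ΔE = Δλ × 111300 × cos(27.3476°) = -0.0053 × 111300 × 0.888236 = -524.0 m.
Distance = √(ΔE² + ΔN²) = √((-524.0)² + (-144.7)²) = 543.6 m.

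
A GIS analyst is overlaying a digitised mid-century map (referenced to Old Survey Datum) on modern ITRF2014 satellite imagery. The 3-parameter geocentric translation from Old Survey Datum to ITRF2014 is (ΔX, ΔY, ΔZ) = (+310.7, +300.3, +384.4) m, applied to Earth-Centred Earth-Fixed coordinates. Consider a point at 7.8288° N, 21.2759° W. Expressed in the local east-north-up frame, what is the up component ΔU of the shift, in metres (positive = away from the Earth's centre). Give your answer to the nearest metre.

ΔU = 231 m

The local up (radial) axis is (cos φ cos λ, cos φ sin λ, sin φ), giving ΔU = 286.825 − 107.951 + 52.360 = 231.23 m.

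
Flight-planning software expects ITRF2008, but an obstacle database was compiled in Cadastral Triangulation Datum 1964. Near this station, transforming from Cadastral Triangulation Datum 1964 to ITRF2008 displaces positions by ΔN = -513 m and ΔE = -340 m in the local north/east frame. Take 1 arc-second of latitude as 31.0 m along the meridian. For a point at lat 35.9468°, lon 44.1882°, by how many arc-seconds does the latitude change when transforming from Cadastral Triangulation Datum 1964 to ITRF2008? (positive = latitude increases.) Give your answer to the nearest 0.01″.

Δφ = -16.55″

1″ of latitude = 31.00 m, so Δφ = -513.0 / 31.00 = -16.548″.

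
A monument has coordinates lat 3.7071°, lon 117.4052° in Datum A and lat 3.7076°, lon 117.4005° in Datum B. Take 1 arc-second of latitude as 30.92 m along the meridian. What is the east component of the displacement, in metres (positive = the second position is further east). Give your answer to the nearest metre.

ΔE = -522 m

Δφ = 3.7076° − 3.7071° = +0.0005°; Δλ = 117.4005° − 117.4052° = -0.0047°.
1° of latitude = 3600 × 30.92 = 111312 m.
ΔN = Δφ × 111312 = 55.7 m; ΔE = Δλ × 111312 × cos(3.7071°) = -0.0047 × 111312 × 0.997908 = -522.1 m.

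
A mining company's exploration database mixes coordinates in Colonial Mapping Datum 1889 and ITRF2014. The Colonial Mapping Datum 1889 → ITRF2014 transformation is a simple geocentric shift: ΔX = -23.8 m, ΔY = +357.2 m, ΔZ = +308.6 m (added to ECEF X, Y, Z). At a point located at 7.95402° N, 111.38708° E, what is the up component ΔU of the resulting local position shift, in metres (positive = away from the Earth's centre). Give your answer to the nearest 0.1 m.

At φ = 7.95402°, λ = 111.38708°: sin φ = 0.138378, cos φ = 0.990379, sin λ = 0.931138, cos λ = -0.364667.
ΔU = cos φ cos λ·ΔX + cos φ sin λ·ΔY + sin φ·ΔZ = (0.990379)(-0.364667)(-23.8) + (0.990379)(0.931138)(357.2) + (0.138378)(308.6) = 380.70 m.

ΔU = 380.7 m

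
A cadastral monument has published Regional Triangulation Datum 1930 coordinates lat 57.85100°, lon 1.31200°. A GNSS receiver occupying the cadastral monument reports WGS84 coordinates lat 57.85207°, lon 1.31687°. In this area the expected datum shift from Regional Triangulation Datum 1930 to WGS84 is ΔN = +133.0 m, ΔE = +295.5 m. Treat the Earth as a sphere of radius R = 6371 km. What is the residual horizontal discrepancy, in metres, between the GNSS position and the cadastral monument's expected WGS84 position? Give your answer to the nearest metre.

Observed coordinate differences: Δφ = +0.00107°, Δλ = +0.00487°.
Converting to metres (1° lat = 111195 m, cos φ = 0.532123): observed ΔN = 119.0 m, observed ΔE = 288.2 m.
Subtracting the expected shift leaves a residual of 119.0 − (133.0) = -14.0 m north and 288.2 − (295.5) = -7.3 m east.
Residual distance = √((-14.0)² + (-7.3)²) = 15.8 m.

16 m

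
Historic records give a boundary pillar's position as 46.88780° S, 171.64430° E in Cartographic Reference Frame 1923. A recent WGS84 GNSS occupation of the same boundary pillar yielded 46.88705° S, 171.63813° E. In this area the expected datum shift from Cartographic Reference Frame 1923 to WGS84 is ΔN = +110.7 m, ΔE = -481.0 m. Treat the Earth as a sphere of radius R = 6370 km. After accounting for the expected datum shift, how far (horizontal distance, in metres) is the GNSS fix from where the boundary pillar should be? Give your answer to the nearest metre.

Observed coordinate differences: Δφ = +0.00075°, Δλ = -0.00617°.
Converting to metres (1° lat = 111177 m, cos φ = 0.683429): observed ΔN = 83.4 m, observed ΔE = -468.8 m.
Subtracting the expected shift leaves a residual of 83.4 − (110.7) = -27.3 m north and -468.8 − (-481.0) = 12.2 m east.
Residual distance = √((-27.3)² + 12.2²) = 29.9 m.

30 m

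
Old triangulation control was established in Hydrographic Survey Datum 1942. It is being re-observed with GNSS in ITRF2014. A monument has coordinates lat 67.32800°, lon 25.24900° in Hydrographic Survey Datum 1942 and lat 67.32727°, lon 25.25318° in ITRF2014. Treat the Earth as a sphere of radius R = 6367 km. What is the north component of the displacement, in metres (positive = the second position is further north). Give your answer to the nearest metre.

Δφ = 67.32727° − 67.32800° = -0.00073°; Δλ = 25.25318° − 25.24900° = +0.00418°.
1° along a meridian = πR/180 = 111125 m.
ΔN = Δφ × 111125 = -81.1 m; ΔE = Δλ × 111125 × cos(67.32800°) = +0.00418 × 111125 × 0.385455 = 179.0 m.

ΔN = -81 m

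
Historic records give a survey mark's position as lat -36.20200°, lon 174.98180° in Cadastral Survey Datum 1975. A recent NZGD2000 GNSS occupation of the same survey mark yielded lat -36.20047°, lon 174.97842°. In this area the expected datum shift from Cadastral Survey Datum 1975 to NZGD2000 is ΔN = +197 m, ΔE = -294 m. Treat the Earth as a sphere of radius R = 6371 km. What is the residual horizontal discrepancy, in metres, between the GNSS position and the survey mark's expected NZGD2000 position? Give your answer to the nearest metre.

Observed coordinate differences: Δφ = +0.00153°, Δλ = -0.00338°.
Converting to metres (1° lat = 111195 m, cos φ = 0.806940): observed ΔN = 170.1 m, observed ΔE = -303.3 m.
Subtracting the expected shift leaves a residual of 170.1 − (197) = -26.9 m north and -303.3 − (-294) = -9.3 m east.
Residual distance = √((-26.9)² + (-9.3)²) = 28.4 m.

28 m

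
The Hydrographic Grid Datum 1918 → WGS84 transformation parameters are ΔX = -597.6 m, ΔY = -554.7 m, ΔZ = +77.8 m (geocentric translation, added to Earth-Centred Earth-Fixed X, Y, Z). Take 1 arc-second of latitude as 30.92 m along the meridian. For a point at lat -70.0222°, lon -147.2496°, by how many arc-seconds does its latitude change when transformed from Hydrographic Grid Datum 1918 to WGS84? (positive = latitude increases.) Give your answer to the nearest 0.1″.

sin φ = -0.939825, cos φ = 0.341656, sin λ = -0.540980, cos λ = -0.841035.
North component: ΔN = −sin φ cos λ·ΔX − sin φ sin λ·ΔY + cos φ·ΔZ = −(-0.939825)(-0.841035)(-597.6) − (-0.939825)(-0.540980)(-554.7) + (0.341656)(77.8) = 780.96 m.
1° of latitude spans 3600 × 30.92 = 111312 m, so Δφ = 780.96 / 111312 × 3600 = 25.258″.

Δφ = 25.3″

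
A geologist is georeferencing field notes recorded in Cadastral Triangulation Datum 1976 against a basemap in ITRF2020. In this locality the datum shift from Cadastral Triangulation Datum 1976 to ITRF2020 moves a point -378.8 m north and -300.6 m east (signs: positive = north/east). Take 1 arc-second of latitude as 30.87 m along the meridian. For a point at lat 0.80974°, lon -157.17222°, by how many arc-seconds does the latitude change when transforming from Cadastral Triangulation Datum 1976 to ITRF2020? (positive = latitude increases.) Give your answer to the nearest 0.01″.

1″ of latitude = 30.87 m, so Δφ = -378.8 / 30.87 = -12.271″.

Δφ = -12.27″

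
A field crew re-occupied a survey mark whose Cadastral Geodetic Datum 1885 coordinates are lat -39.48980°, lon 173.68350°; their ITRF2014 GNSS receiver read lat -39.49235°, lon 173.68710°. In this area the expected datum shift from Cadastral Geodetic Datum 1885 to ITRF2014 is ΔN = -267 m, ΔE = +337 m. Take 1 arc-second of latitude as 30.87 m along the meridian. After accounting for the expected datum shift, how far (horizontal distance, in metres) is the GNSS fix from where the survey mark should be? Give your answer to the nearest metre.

Observed coordinate differences: Δφ = -0.00255°, Δλ = +0.00360°.
Converting to metres (1° lat = 111132 m, cos φ = 0.771738): observed ΔN = -283.4 m, observed ΔE = 308.8 m.
Subtracting the expected shift leaves a residual of -283.4 − (-267) = -16.4 m north and 308.8 − (337) = -28.2 m east.
Residual distance = √((-16.4)² + (-28.2)²) = 32.7 m.

33 m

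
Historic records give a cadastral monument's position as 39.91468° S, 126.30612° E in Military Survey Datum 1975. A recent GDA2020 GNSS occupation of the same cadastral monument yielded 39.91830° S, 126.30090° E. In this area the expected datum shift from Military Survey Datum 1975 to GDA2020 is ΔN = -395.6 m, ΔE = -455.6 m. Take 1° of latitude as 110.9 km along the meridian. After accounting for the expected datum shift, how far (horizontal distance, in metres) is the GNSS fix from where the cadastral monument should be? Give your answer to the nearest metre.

13 m

Observed coordinate differences: Δφ = -0.00362°, Δλ = -0.00522°.
Converting to metres (1° lat = 110900 m, cos φ = 0.767001): observed ΔN = -401.5 m, observed ΔE = -444.0 m.
Subtracting the expected shift leaves a residual of -401.5 − (-395.6) = -5.9 m north and -444.0 − (-455.6) = 11.6 m east.
Residual distance = √((-5.9)² + 11.6²) = 13.0 m.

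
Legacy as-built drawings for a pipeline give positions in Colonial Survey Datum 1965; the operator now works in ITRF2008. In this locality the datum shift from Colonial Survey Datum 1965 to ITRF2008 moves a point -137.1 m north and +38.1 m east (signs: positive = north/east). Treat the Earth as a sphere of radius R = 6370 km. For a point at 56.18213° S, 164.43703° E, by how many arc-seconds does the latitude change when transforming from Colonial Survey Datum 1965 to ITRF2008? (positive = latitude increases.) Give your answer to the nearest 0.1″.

On a sphere of radius R, 1 rad of latitude = R, so Δφ = ΔN / R = -137.1 / 6370000 = -2.1523e-05 rad = -4.439″.

Δφ = -4.4″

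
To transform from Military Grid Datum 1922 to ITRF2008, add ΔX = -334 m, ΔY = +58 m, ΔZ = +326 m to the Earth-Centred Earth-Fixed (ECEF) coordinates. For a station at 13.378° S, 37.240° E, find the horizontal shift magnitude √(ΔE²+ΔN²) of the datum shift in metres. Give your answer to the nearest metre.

362 m

At φ = -13.378°, λ = 37.240°: sin φ = -0.231374, cos φ = 0.972865, sin λ = 0.605155, cos λ = 0.796108.
ΔE = −sin λ·ΔX + cos λ·ΔY = −(0.605155)·(-334) + (0.796108)·(58) = 248.30 m.
ΔN = −sin φ cos λ·ΔX − sin φ sin λ·ΔY + cos φ·ΔZ = −(-0.231374)(0.796108)(-334) − (-0.231374)(0.605155)(58) + (0.972865)(326) = 263.75 m.
Horizontal magnitude = √(ΔE² + ΔN²) = √(248.30² + 263.75²) = 362.24 m.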